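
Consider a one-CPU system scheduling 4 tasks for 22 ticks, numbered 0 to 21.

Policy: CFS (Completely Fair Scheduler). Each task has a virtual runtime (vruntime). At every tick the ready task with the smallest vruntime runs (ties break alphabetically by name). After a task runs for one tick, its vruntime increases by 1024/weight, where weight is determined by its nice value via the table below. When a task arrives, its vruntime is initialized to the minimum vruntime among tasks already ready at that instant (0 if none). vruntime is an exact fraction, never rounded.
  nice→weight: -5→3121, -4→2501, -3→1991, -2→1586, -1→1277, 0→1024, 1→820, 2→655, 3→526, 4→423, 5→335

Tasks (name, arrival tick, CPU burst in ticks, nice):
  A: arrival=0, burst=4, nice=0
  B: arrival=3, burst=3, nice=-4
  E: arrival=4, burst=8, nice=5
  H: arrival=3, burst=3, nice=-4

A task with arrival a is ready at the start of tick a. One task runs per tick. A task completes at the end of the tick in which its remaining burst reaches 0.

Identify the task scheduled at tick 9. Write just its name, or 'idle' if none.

t=0: vr[A=0] → run A
t=1: vr[A=1] → run A
t=2: vr[A=2] → run A
t=3: vr[A=3 B=3 H=3] → run A
t=4: vr[B=3 E=3 H=3] → run B
t=5: vr[B=8527/2501 E=3 H=3] → run E
t=6: vr[B=8527/2501 E=2029/335 H=3] → run H
t=7: vr[B=8527/2501 E=2029/335 H=8527/2501] → run B
t=8: vr[B=9551/2501 E=2029/335 H=8527/2501] → run H
t=9: vr[B=9551/2501 E=2029/335 H=9551/2501] → run B
t=10: vr[E=2029/335 H=9551/2501] → run H
t=11: vr[E=2029/335] → run E
t=12: vr[E=3053/335] → run E
t=13: vr[E=4077/335] → run E
t=14: vr[E=5101/335] → run E
t=15: vr[E=1225/67] → run E
t=16: vr[E=7149/335] → run E
t=17: vr[E=8173/335] → run E
t=18: (idle)
t=19: (idle)
t=20: (idle)
t=21: (idle)

running at tick 9 = B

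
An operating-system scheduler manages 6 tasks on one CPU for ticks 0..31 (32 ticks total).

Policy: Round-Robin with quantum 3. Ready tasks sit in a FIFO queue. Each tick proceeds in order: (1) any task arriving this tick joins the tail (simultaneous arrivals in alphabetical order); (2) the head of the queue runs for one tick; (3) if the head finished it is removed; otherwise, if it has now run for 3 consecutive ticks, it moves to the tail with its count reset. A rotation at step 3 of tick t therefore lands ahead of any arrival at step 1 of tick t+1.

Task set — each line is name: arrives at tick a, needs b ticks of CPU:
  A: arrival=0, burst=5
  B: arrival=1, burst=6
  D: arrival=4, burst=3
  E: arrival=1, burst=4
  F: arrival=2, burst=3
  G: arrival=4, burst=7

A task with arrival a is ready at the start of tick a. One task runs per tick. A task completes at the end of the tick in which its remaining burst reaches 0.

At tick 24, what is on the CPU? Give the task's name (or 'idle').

t=0: queue=[A] q_used=0 → run A
t=1: queue=[A,B,E] q_used=1 → run A
t=2: queue=[A,B,E,F] q_used=2 → run A
t=3: queue=[B,E,F,A] q_used=0 → run B
t=4: queue=[B,E,F,A,D,G] q_used=1 → run B
t=5: queue=[B,E,F,A,D,G] q_used=2 → run B
t=6: queue=[E,F,A,D,G,B] q_used=0 → run E
t=7: queue=[E,F,A,D,G,B] q_used=1 → run E
t=8: queue=[E,F,A,D,G,B] q_used=2 → run E
t=9: queue=[F,A,D,G,B,E] q_used=0 → run F
t=10: queue=[F,A,D,G,B,E] q_used=1 → run F
t=11: queue=[F,A,D,G,B,E] q_used=2 → run F
t=12: queue=[A,D,G,B,E] q_used=0 → run A
t=13: queue=[A,D,G,B,E] q_used=1 → run A
t=14: queue=[D,G,B,E] q_used=0 → run D
t=15: queue=[D,G,B,E] q_used=1 → run D
t=16: queue=[D,G,B,E] q_used=2 → run D
t=17: queue=[G,B,E] q_used=0 → run G
t=18: queue=[G,B,E] q_used=1 → run G
t=19: queue=[G,B,E] q_used=2 → run G
t=20: queue=[B,E,G] q_used=0 → run B
t=21: queue=[B,E,G] q_used=1 → run B
t=22: queue=[B,E,G] q_used=2 → run B
t=23: queue=[E,G] q_used=0 → run E
t=24: queue=[G] q_used=0 → run G
t=25: queue=[G] q_used=1 → run G
t=26: queue=[G] q_used=2 → run G
t=27: queue=[G] q_used=0 → run G
t=28: (idle)
t=29: (idle)
t=30: (idle)
t=31: (idle)

running at tick 24 = G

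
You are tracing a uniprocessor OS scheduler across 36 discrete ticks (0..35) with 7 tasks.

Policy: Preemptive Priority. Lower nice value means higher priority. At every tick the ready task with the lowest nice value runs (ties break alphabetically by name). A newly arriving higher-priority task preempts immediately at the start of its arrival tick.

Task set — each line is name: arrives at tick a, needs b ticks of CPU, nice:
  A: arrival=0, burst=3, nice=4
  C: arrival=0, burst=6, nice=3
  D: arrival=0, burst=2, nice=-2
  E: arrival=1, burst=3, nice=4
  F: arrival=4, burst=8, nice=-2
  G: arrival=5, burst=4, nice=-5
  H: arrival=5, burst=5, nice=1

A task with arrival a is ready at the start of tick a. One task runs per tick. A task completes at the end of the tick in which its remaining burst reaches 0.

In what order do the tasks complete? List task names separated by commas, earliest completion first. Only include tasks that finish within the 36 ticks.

completion order = D, G, F, H, C, A, E

t=0: ready={A,C,D} → run D
t=1: ready={A,C,D,E} → run D
t=2: ready={A,C,E} → run C
t=3: ready={A,C,E} → run C
t=4: ready={A,C,E,F} → run F
t=5: ready={A,C,E,F,G,H} → run G
t=6: ready={A,C,E,F,G,H} → run G
t=7: ready={A,C,E,F,G,H} → run G
t=8: ready={A,C,E,F,G,H} → run G
t=9: ready={A,C,E,F,H} → run F
t=10: ready={A,C,E,F,H} → run F
t=11: ready={A,C,E,F,H} → run F
t=12: ready={A,C,E,F,H} → run F
t=13: ready={A,C,E,F,H} → run F
t=14: ready={A,C,E,F,H} → run F
t=15: ready={A,C,E,F,H} → run F
t=16: ready={A,C,E,H} → run H
t=17: ready={A,C,E,H} → run H
t=18: ready={A,C,E,H} → run H
t=19: ready={A,C,E,H} → run H
t=20: ready={A,C,E,H} → run H
t=21: ready={A,C,E} → run C
t=22: ready={A,C,E} → run C
t=23: ready={A,C,E} → run C
t=24: ready={A,C,E} → run C
t=25: ready={A,E} → run A
t=26: ready={A,E} → run A
t=27: ready={A,E} → run A
t=28: ready={E} → run E
t=29: ready={E} → run E
t=30: ready={E} → run E
t=31: (idle)
t=32: (idle)
t=33: (idle)
t=34: (idle)
t=35: (idle)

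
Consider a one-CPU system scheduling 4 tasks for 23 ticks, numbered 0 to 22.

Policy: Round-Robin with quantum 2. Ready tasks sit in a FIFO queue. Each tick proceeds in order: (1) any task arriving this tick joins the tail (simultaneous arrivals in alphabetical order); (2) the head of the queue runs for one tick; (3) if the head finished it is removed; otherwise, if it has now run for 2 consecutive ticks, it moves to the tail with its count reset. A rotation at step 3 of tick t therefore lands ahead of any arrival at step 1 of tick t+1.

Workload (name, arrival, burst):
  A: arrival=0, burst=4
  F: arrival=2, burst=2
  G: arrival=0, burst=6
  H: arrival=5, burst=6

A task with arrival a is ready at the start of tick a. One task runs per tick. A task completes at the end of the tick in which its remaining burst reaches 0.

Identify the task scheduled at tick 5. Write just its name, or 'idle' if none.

running at tick 5 = A

t=0: queue=[A,G] q_used=0 → run A
t=1: queue=[A,G] q_used=1 → run A
t=2: queue=[G,A,F] q_used=0 → run G
t=3: queue=[G,A,F] q_used=1 → run G
t=4: queue=[A,F,G] q_used=0 → run A
t=5: queue=[A,F,G,H] q_used=1 → run A
t=6: queue=[F,G,H] q_used=0 → run F
t=7: queue=[F,G,H] q_used=1 → run F
t=8: queue=[G,H] q_used=0 → run G
t=9: queue=[G,H] q_used=1 → run G
t=10: queue=[H,G] q_used=0 → run H
t=11: queue=[H,G] q_used=1 → run H
t=12: queue=[G,H] q_used=0 → run G
t=13: queue=[G,H] q_used=1 → run G
t=14: queue=[H] q_used=0 → run H
t=15: queue=[H] q_used=1 → run H
t=16: queue=[H] q_used=0 → run H
t=17: queue=[H] q_used=1 → run H
t=18: (idle)
t=19: (idle)
t=20: (idle)
t=21: (idle)
t=22: (idle)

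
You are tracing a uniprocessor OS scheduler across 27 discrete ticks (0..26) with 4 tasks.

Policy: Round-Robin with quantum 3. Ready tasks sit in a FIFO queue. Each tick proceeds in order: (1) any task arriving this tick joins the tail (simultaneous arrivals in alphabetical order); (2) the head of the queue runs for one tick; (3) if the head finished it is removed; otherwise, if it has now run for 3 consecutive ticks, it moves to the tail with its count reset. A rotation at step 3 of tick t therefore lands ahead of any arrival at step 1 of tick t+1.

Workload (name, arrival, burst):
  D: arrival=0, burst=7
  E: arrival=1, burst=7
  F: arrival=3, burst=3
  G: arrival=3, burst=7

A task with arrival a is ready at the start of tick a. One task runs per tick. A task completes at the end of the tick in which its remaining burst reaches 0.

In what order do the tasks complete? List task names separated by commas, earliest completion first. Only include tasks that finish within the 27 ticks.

t=0: queue=[D] q_used=0 → run D
t=1: queue=[D,E] q_used=1 → run D
t=2: queue=[D,E] q_used=2 → run D
t=3: queue=[E,D,F,G] q_used=0 → run E
t=4: queue=[E,D,F,G] q_used=1 → run E
t=5: queue=[E,D,F,G] q_used=2 → run E
t=6: queue=[D,F,G,E] q_used=0 → run D
t=7: queue=[D,F,G,E] q_used=1 → run D
t=8: queue=[D,F,G,E] q_used=2 → run D
t=9: queue=[F,G,E,D] q_used=0 → run F
t=10: queue=[F,G,E,D] q_used=1 → run F
t=11: queue=[F,G,E,D] q_used=2 → run F
t=12: queue=[G,E,D] q_used=0 → run G
t=13: queue=[G,E,D] q_used=1 → run G
t=14: queue=[G,E,D] q_used=2 → run G
t=15: queue=[E,D,G] q_used=0 → run E
t=16: queue=[E,D,G] q_used=1 → run E
t=17: queue=[E,D,G] q_used=2 → run E
t=18: queue=[D,G,E] q_used=0 → run D
t=19: queue=[G,E] q_used=0 → run G
t=20: queue=[G,E] q_used=1 → run G
t=21: queue=[G,E] q_used=2 → run G
t=22: queue=[E,G] q_used=0 → run E
t=23: queue=[G] q_used=0 → run G
t=24: (idle)
t=25: (idle)
t=26: (idle)

completion order = F, D, E, G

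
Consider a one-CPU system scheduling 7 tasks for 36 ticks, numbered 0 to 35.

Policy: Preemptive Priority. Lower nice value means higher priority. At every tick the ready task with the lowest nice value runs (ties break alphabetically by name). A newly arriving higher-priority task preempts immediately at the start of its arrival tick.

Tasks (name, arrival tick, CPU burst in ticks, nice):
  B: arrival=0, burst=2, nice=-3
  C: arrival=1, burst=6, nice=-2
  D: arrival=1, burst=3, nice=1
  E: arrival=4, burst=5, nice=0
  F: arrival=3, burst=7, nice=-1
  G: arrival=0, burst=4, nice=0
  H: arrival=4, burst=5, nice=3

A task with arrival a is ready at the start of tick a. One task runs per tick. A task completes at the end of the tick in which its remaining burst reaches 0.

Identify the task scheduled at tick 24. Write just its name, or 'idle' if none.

t=0: ready={B,G} → run B
t=1: ready={B,C,D,G} → run B
t=2: ready={C,D,G} → run C
t=3: ready={C,D,F,G} → run C
t=4: ready={C,D,E,F,G,H} → run C
t=5: ready={C,D,E,F,G,H} → run C
t=6: ready={C,D,E,F,G,H} → run C
t=7: ready={C,D,E,F,G,H} → run C
t=8: ready={D,E,F,G,H} → run F
t=9: ready={D,E,F,G,H} → run F
t=10: ready={D,E,F,G,H} → run F
t=11: ready={D,E,F,G,H} → run F
t=12: ready={D,E,F,G,H} → run F
t=13: ready={D,E,F,G,H} → run F
t=14: ready={D,E,F,G,H} → run F
t=15: ready={D,E,G,H} → run E
t=16: ready={D,E,G,H} → run E
t=17: ready={D,E,G,H} → run E
t=18: ready={D,E,G,H} → run E
t=19: ready={D,E,G,H} → run E
t=20: ready={D,G,H} → run G
t=21: ready={D,G,H} → run G
t=22: ready={D,G,H} → run G
t=23: ready={D,G,H} → run G
t=24: ready={D,H} → run D
t=25: ready={D,H} → run D
t=26: ready={D,H} → run D
t=27: ready={H} → run H
t=28: ready={H} → run H
t=29: ready={H} → run H
t=30: ready={H} → run H
t=31: ready={H} → run H
t=32: (idle)
t=33: (idle)
t=34: (idle)
t=35: (idle)

running at tick 24 = D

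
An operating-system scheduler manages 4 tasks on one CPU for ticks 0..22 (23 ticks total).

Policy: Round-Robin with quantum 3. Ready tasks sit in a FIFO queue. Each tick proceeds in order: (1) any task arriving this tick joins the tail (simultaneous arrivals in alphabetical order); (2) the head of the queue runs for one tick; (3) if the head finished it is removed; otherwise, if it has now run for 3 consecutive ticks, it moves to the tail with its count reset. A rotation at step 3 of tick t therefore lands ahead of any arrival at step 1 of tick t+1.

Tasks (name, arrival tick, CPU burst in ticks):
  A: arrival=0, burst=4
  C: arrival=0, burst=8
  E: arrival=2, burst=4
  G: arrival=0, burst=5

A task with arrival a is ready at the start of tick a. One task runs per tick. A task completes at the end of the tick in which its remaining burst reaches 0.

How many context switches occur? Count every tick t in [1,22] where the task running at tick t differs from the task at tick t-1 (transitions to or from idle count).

context switches = 9

t=0: queue=[A,C,G] q_used=0 → run A
t=1: queue=[A,C,G] q_used=1 → run A
t=2: queue=[A,C,G,E] q_used=2 → run A
t=3: queue=[C,G,E,A] q_used=0 → run C
t=4: queue=[C,G,E,A] q_used=1 → run C
t=5: queue=[C,G,E,A] q_used=2 → run C
t=6: queue=[G,E,A,C] q_used=0 → run G
t=7: queue=[G,E,A,C] q_used=1 → run G
t=8: queue=[G,E,A,C] q_used=2 → run G
t=9: queue=[E,A,C,G] q_used=0 → run E
t=10: queue=[E,A,C,G] q_used=1 → run E
t=11: queue=[E,A,C,G] q_used=2 → run E
t=12: queue=[A,C,G,E] q_used=0 → run A
t=13: queue=[C,G,E] q_used=0 → run C
t=14: queue=[C,G,E] q_used=1 → run C
t=15: queue=[C,G,E] q_used=2 → run C
t=16: queue=[G,E,C] q_used=0 → run G
t=17: queue=[G,E,C] q_used=1 → run G
t=18: queue=[E,C] q_used=0 → run E
t=19: queue=[C] q_used=0 → run C
t=20: queue=[C] q_used=1 → run C
t=21: (idle)
t=22: (idle)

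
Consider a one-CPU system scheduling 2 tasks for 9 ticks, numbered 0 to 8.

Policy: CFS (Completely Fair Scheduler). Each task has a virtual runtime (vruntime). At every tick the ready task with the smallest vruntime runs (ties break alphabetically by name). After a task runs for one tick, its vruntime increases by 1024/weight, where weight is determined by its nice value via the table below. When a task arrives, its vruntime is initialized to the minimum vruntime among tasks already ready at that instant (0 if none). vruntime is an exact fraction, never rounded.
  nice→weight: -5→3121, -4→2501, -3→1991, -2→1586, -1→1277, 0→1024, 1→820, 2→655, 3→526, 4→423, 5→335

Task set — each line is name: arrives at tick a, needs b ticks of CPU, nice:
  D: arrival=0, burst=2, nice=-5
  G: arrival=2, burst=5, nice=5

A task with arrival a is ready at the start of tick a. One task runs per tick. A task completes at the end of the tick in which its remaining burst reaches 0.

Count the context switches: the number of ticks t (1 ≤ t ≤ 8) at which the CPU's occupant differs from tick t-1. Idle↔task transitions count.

t=0: vr[D=0] → run D
t=1: vr[D=1024/3121] → run D
t=2: vr[G=0] → run G
t=3: vr[G=1024/335] → run G
t=4: vr[G=2048/335] → run G
t=5: vr[G=3072/335] → run G
t=6: vr[G=4096/335] → run G
t=7: (idle)
t=8: (idle)

context switches = 2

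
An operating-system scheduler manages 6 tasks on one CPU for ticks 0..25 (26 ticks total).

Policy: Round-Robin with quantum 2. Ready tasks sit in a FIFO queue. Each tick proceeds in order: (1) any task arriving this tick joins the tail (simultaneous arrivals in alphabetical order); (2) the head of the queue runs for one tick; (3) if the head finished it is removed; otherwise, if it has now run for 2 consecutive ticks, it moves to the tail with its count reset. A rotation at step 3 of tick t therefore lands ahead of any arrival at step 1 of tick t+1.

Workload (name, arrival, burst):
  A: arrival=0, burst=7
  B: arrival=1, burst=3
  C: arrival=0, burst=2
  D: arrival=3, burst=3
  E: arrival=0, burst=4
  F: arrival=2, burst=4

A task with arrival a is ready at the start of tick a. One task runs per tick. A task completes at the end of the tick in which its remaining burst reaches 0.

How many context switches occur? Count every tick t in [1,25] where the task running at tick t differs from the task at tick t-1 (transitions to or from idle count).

t=0: queue=[A,C,E] q_used=0 → run A
t=1: queue=[A,C,E,B] q_used=1 → run A
t=2: queue=[C,E,B,A,F] q_used=0 → run C
t=3: queue=[C,E,B,A,F,D] q_used=1 → run C
t=4: queue=[E,B,A,F,D] q_used=0 → run E
t=5: queue=[E,B,A,F,D] q_used=1 → run E
t=6: queue=[B,A,F,D,E] q_used=0 → run B
t=7: queue=[B,A,F,D,E] q_used=1 → run B
t=8: queue=[A,F,D,E,B] q_used=0 → run A
t=9: queue=[A,F,D,E,B] q_used=1 → run A
t=10: queue=[F,D,E,B,A] q_used=0 → run F
t=11: queue=[F,D,E,B,A] q_used=1 → run F
t=12: queue=[D,E,B,A,F] q_used=0 → run D
t=13: queue=[D,E,B,A,F] q_used=1 → run D
t=14: queue=[E,B,A,F,D] q_used=0 → run E
t=15: queue=[E,B,A,F,D] q_used=1 → run E
t=16: queue=[B,A,F,D] q_used=0 → run B
t=17: queue=[A,F,D] q_used=0 → run A
t=18: queue=[A,F,D] q_used=1 → run A
t=19: queue=[F,D,A] q_used=0 → run F
t=20: queue=[F,D,A] q_used=1 → run F
t=21: queue=[D,A] q_used=0 → run D
t=22: queue=[A] q_used=0 → run A
t=23: (idle)
t=24: (idle)
t=25: (idle)

context switches = 13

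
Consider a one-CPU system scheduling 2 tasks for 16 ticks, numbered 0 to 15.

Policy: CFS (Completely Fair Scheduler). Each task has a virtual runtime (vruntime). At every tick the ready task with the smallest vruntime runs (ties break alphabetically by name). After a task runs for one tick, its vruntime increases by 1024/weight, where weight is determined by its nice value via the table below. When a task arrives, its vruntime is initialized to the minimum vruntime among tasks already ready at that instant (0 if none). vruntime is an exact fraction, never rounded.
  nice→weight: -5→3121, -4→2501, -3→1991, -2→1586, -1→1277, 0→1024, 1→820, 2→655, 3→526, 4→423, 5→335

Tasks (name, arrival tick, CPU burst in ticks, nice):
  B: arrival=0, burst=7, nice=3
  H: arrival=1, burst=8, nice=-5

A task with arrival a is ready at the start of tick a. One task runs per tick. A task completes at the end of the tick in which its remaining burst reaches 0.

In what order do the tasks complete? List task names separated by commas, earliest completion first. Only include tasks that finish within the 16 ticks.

t=0: vr[B=0] → run B
t=1: vr[B=512/263 H=512/263] → run B
t=2: vr[B=1024/263 H=512/263] → run H
t=3: vr[B=1024/263 H=1867264/820823] → run H
t=4: vr[B=1024/263 H=2136576/820823] → run H
t=5: vr[B=1024/263 H=2405888/820823] → run H
t=6: vr[B=1024/263 H=2675200/820823] → run H
t=7: vr[B=1024/263 H=2944512/820823] → run H
t=8: vr[B=1024/263 H=3213824/820823] → run B
t=9: vr[B=1536/263 H=3213824/820823] → run H
t=10: vr[B=1536/263 H=3483136/820823] → run H
t=11: vr[B=1536/263] → run B
t=12: vr[B=2048/263] → run B
t=13: vr[B=2560/263] → run B
t=14: vr[B=3072/263] → run B
t=15: (idle)

completion order = H, B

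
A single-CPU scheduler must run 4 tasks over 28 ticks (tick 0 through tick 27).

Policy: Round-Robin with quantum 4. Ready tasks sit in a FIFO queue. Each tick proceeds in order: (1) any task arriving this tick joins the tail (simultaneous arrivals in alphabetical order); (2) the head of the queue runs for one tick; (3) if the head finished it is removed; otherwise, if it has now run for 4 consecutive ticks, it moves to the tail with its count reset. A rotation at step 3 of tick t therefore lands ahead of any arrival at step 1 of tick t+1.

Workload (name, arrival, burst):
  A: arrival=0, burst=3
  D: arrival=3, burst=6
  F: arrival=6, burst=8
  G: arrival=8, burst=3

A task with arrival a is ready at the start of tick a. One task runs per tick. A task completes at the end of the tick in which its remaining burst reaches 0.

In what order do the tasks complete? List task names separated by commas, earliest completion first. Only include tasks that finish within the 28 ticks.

completion order = A, D, G, F

t=0: queue=[A] q_used=0 → run A
t=1: queue=[A] q_used=1 → run A
t=2: queue=[A] q_used=2 → run A
t=3: queue=[D] q_used=0 → run D
t=4: queue=[D] q_used=1 → run D
t=5: queue=[D] q_used=2 → run D
t=6: queue=[D,F] q_used=3 → run D
t=7: queue=[F,D] q_used=0 → run F
t=8: queue=[F,D,G] q_used=1 → run F
t=9: queue=[F,D,G] q_used=2 → run F
t=10: queue=[F,D,G] q_used=3 → run F
t=11: queue=[D,G,F] q_used=0 → run D
t=12: queue=[D,G,F] q_used=1 → run D
t=13: queue=[G,F] q_used=0 → run G
t=14: queue=[G,F] q_used=1 → run G
t=15: queue=[G,F] q_used=2 → run G
t=16: queue=[F] q_used=0 → run F
t=17: queue=[F] q_used=1 → run F
t=18: queue=[F] q_used=2 → run F
t=19: queue=[F] q_used=3 → run F
t=20: (idle)
t=21: (idle)
t=22: (idle)
t=23: (idle)
t=24: (idle)
t=25: (idle)
t=26: (idle)
t=27: (idle)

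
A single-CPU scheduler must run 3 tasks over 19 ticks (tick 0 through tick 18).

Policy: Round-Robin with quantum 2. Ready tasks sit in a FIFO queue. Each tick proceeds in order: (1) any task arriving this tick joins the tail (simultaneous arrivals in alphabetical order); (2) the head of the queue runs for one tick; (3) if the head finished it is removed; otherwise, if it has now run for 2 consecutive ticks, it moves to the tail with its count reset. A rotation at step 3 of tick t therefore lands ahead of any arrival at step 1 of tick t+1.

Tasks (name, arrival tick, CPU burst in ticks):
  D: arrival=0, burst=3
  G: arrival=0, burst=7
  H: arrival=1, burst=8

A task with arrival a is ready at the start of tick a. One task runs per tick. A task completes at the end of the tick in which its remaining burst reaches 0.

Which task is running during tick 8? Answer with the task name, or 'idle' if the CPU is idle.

t=0: queue=[D,G] q_used=0 → run D
t=1: queue=[D,G,H] q_used=1 → run D
t=2: queue=[G,H,D] q_used=0 → run G
t=3: queue=[G,H,D] q_used=1 → run G
t=4: queue=[H,D,G] q_used=0 → run H
t=5: queue=[H,D,G] q_used=1 → run H
t=6: queue=[D,G,H] q_used=0 → run D
t=7: queue=[G,H] q_used=0 → run G
t=8: queue=[G,H] q_used=1 → run G
t=9: queue=[H,G] q_used=0 → run H
t=10: queue=[H,G] q_used=1 → run H
t=11: queue=[G,H] q_used=0 → run G
t=12: queue=[G,H] q_used=1 → run G
t=13: queue=[H,G] q_used=0 → run H
t=14: queue=[H,G] q_used=1 → run H
t=15: queue=[G,H] q_used=0 → run G
t=16: queue=[H] q_used=0 → run H
t=17: queue=[H] q_used=1 → run H
t=18: (idle)

running at tick 8 = G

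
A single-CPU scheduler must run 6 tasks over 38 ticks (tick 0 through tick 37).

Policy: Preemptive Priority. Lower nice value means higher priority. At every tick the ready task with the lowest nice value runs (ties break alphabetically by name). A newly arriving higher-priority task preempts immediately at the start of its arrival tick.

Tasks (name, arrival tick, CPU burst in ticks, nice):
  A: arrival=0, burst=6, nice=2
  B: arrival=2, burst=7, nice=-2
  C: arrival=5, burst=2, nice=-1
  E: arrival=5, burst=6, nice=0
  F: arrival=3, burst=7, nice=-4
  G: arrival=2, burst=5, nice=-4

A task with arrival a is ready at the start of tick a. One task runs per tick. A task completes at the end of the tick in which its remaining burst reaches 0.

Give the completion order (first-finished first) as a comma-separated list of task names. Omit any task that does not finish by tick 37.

t=0: ready={A} → run A
t=1: ready={A} → run A
t=2: ready={A,B,G} → run G
t=3: ready={A,B,F,G} → run F
t=4: ready={A,B,F,G} → run F
t=5: ready={A,B,C,E,F,G} → run F
t=6: ready={A,B,C,E,F,G} → run F
t=7: ready={A,B,C,E,F,G} → run F
t=8: ready={A,B,C,E,F,G} → run F
t=9: ready={A,B,C,E,F,G} → run F
t=10: ready={A,B,C,E,G} → run G
t=11: ready={A,B,C,E,G} → run G
t=12: ready={A,B,C,E,G} → run G
t=13: ready={A,B,C,E,G} → run G
t=14: ready={A,B,C,E} → run B
t=15: ready={A,B,C,E} → run B
t=16: ready={A,B,C,E} → run B
t=17: ready={A,B,C,E} → run B
t=18: ready={A,B,C,E} → run B
t=19: ready={A,B,C,E} → run B
t=20: ready={A,B,C,E} → run B
t=21: ready={A,C,E} → run C
t=22: ready={A,C,E} → run C
t=23: ready={A,E} → run E
t=24: ready={A,E} → run E
t=25: ready={A,E} → run E
t=26: ready={A,E} → run E
t=27: ready={A,E} → run E
t=28: ready={A,E} → run E
t=29: ready={A} → run A
t=30: ready={A} → run A
t=31: ready={A} → run A
t=32: ready={A} → run A
t=33: (idle)
t=34: (idle)
t=35: (idle)
t=36: (idle)
t=37: (idle)

completion order = F, G, B, C, E, A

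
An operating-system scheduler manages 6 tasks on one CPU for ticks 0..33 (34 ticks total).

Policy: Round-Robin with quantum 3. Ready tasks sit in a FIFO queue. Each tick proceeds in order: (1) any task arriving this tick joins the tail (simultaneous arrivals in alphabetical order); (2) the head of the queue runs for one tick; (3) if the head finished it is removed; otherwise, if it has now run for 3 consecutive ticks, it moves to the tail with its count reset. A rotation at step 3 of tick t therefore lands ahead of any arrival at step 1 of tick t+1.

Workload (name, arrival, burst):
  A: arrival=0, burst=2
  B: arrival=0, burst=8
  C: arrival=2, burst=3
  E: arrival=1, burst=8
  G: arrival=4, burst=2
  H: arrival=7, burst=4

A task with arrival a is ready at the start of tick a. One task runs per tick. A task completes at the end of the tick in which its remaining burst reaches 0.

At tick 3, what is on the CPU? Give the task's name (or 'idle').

t=0: queue=[A,B] q_used=0 → run A
t=1: queue=[A,B,E] q_used=1 → run A
t=2: queue=[B,E,C] q_used=0 → run B
t=3: queue=[B,E,C] q_used=1 → run B
t=4: queue=[B,E,C,G] q_used=2 → run B
t=5: queue=[E,C,G,B] q_used=0 → run E
t=6: queue=[E,C,G,B] q_used=1 → run E
t=7: queue=[E,C,G,B,H] q_used=2 → run E
t=8: queue=[C,G,B,H,E] q_used=0 → run C
t=9: queue=[C,G,B,H,E] q_used=1 → run C
t=10: queue=[C,G,B,H,E] q_used=2 → run C
t=11: queue=[G,B,H,E] q_used=0 → run G
t=12: queue=[G,B,H,E] q_used=1 → run G
t=13: queue=[B,H,E] q_used=0 → run B
t=14: queue=[B,H,E] q_used=1 → run B
t=15: queue=[B,H,E] q_used=2 → run B
t=16: queue=[H,E,B] q_used=0 → run H
t=17: queue=[H,E,B] q_used=1 → run H
t=18: queue=[H,E,B] q_used=2 → run H
t=19: queue=[E,B,H] q_used=0 → run E
t=20: queue=[E,B,H] q_used=1 → run E
t=21: queue=[E,B,H] q_used=2 → run E
t=22: queue=[B,H,E] q_used=0 → run B
t=23: queue=[B,H,E] q_used=1 → run B
t=24: queue=[H,E] q_used=0 → run H
t=25: queue=[E] q_used=0 → run E
t=26: queue=[E] q_used=1 → run E
t=27: (idle)
t=28: (idle)
t=29: (idle)
t=30: (idle)
t=31: (idle)
t=32: (idle)
t=33: (idle)

running at tick 3 = B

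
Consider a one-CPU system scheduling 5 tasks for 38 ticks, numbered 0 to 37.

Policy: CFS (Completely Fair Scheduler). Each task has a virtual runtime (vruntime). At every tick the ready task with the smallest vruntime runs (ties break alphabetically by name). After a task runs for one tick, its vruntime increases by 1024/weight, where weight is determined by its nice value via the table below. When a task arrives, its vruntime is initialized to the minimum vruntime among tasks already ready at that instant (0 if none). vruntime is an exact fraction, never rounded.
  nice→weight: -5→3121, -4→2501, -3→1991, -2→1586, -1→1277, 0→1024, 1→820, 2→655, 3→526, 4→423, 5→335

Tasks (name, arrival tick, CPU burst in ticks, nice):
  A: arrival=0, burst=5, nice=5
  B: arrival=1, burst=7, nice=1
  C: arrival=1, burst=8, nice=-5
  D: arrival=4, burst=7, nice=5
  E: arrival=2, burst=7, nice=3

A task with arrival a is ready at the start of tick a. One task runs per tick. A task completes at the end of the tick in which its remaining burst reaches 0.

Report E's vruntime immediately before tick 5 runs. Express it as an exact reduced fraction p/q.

t=0: vr[A=0] → run A
t=1: vr[A=1024/335 B=1024/335 C=1024/335] → run A
t=2: vr[A=2048/335 B=1024/335 C=1024/335 E=1024/335] → run B
t=3: vr[A=2048/335 B=59136/13735 C=1024/335 E=1024/335] → run C
t=4: vr[A=2048/335 B=59136/13735 C=3538944/1045535 D=1024/335 E=1024/335] → run D
t=5: vr[A=2048/335 B=59136/13735 C=3538944/1045535 D=2048/335 E=1024/335] → run E
t=6: vr[A=2048/335 B=59136/13735 C=3538944/1045535 D=2048/335 E=440832/88105] → run C
t=7: vr[A=2048/335 B=59136/13735 C=3881984/1045535 D=2048/335 E=440832/88105] → run C
t=8: vr[A=2048/335 B=59136/13735 C=4225024/1045535 D=2048/335 E=440832/88105] → run C
t=9: vr[A=2048/335 B=59136/13735 C=4568064/1045535 D=2048/335 E=440832/88105] → run B
t=10: vr[A=2048/335 B=76288/13735 C=4568064/1045535 D=2048/335 E=440832/88105] → run C
t=11: vr[A=2048/335 B=76288/13735 C=4911104/1045535 D=2048/335 E=440832/88105] → run C
t=12: vr[A=2048/335 B=76288/13735 C=5254144/1045535 D=2048/335 E=440832/88105] → run E
t=13: vr[A=2048/335 B=76288/13735 C=5254144/1045535 D=2048/335 E=612352/88105] → run C
t=14: vr[A=2048/335 B=76288/13735 C=5597184/1045535 D=2048/335 E=612352/88105] → run C
t=15: vr[A=2048/335 B=76288/13735 D=2048/335 E=612352/88105] → run B
t=16: vr[A=2048/335 B=18688/2747 D=2048/335 E=612352/88105] → run A
t=17: vr[A=3072/335 B=18688/2747 D=2048/335 E=612352/88105] → run D
t=18: vr[A=3072/335 B=18688/2747 D=3072/335 E=612352/88105] → run B
t=19: vr[A=3072/335 B=110592/13735 D=3072/335 E=612352/88105] → run E
t=20: vr[A=3072/335 B=110592/13735 D=3072/335 E=783872/88105] → run B
t=21: vr[A=3072/335 B=127744/13735 D=3072/335 E=783872/88105] → run E
t=22: vr[A=3072/335 B=127744/13735 D=3072/335 E=955392/88105] → run A
t=23: vr[A=4096/335 B=127744/13735 D=3072/335 E=955392/88105] → run D
t=24: vr[A=4096/335 B=127744/13735 D=4096/335 E=955392/88105] → run B
t=25: vr[A=4096/335 B=144896/13735 D=4096/335 E=955392/88105] → run B
t=26: vr[A=4096/335 D=4096/335 E=955392/88105] → run E
t=27: vr[A=4096/335 D=4096/335 E=1126912/88105] → run A
t=28: vr[D=4096/335 E=1126912/88105] → run D
t=29: vr[D=1024/67 E=1126912/88105] → run E
t=30: vr[D=1024/67 E=1298432/88105] → run E
t=31: vr[D=1024/67] → run D
t=32: vr[D=6144/335] → run D
t=33: vr[D=7168/335] → run D
t=34: (idle)
t=35: (idle)
t=36: (idle)
t=37: (idle)

vruntime(E, start of tick 5) = 1024/335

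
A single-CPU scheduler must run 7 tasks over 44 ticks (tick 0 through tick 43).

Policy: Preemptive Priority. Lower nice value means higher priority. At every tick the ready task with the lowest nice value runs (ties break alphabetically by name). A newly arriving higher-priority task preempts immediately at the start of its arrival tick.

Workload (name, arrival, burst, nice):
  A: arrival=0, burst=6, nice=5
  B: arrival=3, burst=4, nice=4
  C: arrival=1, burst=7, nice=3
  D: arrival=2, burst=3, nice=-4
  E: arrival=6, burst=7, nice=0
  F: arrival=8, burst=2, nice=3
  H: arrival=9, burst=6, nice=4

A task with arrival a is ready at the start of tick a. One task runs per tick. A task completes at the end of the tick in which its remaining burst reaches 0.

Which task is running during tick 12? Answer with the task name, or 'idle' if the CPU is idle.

running at tick 12 = E

t=0: ready={A} → run A
t=1: ready={A,C} → run C
t=2: ready={A,C,D} → run D
t=3: ready={A,B,C,D} → run D
t=4: ready={A,B,C,D} → run D
t=5: ready={A,B,C} → run C
t=6: ready={A,B,C,E} → run E
t=7: ready={A,B,C,E} → run E
t=8: ready={A,B,C,E,F} → run E
t=9: ready={A,B,C,E,F,H} → run E
t=10: ready={A,B,C,E,F,H} → run E
t=11: ready={A,B,C,E,F,H} → run E
t=12: ready={A,B,C,E,F,H} → run E
t=13: ready={A,B,C,F,H} → run C
t=14: ready={A,B,C,F,H} → run C
t=15: ready={A,B,C,F,H} → run C
t=16: ready={A,B,C,F,H} → run C
t=17: ready={A,B,C,F,H} → run C
t=18: ready={A,B,F,H} → run F
t=19: ready={A,B,F,H} → run F
t=20: ready={A,B,H} → run B
t=21: ready={A,B,H} → run B
t=22: ready={A,B,H} → run B
t=23: ready={A,B,H} → run B
t=24: ready={A,H} → run H
t=25: ready={A,H} → run H
t=26: ready={A,H} → run H
t=27: ready={A,H} → run H
t=28: ready={A,H} → run H
t=29: ready={A,H} → run H
t=30: ready={A} → run A
t=31: ready={A} → run A
t=32: ready={A} → run A
t=33: ready={A} → run A
t=34: ready={A} → run A
t=35: (idle)
t=36: (idle)
t=37: (idle)
t=38: (idle)
t=39: (idle)
t=40: (idle)
t=41: (idle)
t=42: (idle)
t=43: (idle)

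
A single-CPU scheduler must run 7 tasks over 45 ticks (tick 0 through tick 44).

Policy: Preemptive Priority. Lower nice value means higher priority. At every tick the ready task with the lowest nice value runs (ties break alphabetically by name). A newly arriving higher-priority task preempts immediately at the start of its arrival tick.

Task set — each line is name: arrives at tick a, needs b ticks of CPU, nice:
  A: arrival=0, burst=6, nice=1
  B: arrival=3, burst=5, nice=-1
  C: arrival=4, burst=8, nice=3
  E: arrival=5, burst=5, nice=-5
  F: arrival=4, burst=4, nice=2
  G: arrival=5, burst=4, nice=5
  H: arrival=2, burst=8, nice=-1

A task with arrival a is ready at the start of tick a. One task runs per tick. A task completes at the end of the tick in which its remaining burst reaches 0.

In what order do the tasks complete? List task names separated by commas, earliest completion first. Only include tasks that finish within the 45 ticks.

completion order = E, B, H, A, F, C, G

t=0: ready={A} → run A
t=1: ready={A} → run A
t=2: ready={A,H} → run H
t=3: ready={A,B,H} → run B
t=4: ready={A,B,C,F,H} → run B
t=5: ready={A,B,C,E,F,G,H} → run E
t=6: ready={A,B,C,E,F,G,H} → run E
t=7: ready={A,B,C,E,F,G,H} → run E
t=8: ready={A,B,C,E,F,G,H} → run E
t=9: ready={A,B,C,E,F,G,H} → run E
t=10: ready={A,B,C,F,G,H} → run B
t=11: ready={A,B,C,F,G,H} → run B
t=12: ready={A,B,C,F,G,H} → run B
t=13: ready={A,C,F,G,H} → run H
t=14: ready={A,C,F,G,H} → run H
t=15: ready={A,C,F,G,H} → run H
t=16: ready={A,C,F,G,H} → run H
t=17: ready={A,C,F,G,H} → run H
t=18: ready={A,C,F,G,H} → run H
t=19: ready={A,C,F,G,H} → run H
t=20: ready={A,C,F,G} → run A
t=21: ready={A,C,F,G} → run A
t=22: ready={A,C,F,G} → run A
t=23: ready={A,C,F,G} → run A
t=24: ready={C,F,G} → run F
t=25: ready={C,F,G} → run F
t=26: ready={C,F,G} → run F
t=27: ready={C,F,G} → run F
t=28: ready={C,G} → run C
t=29: ready={C,G} → run C
t=30: ready={C,G} → run C
t=31: ready={C,G} → run C
t=32: ready={C,G} → run C
t=33: ready={C,G} → run C
t=34: ready={C,G} → run C
t=35: ready={C,G} → run C
t=36: ready={G} → run G
t=37: ready={G} → run G
t=38: ready={G} → run G
t=39: ready={G} → run G
t=40: (idle)
t=41: (idle)
t=42: (idle)
t=43: (idle)
t=44: (idle)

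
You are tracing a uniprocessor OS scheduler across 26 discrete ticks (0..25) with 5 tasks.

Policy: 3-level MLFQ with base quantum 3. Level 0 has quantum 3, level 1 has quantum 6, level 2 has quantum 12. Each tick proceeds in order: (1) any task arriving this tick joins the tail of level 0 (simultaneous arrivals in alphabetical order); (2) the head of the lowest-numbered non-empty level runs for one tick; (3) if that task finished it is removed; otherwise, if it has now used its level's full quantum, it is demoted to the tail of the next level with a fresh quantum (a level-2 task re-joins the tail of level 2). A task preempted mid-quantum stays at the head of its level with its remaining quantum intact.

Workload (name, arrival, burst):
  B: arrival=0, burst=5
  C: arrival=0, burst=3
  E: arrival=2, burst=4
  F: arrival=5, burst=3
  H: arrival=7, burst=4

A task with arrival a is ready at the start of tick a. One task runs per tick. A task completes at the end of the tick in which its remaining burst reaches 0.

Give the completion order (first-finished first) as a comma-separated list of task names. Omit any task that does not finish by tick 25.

completion order = C, F, B, E, H

t=0: L0/L1/L2 = BC/-/- → run B
t=1: L0/L1/L2 = BC/-/- → run B
t=2: L0/L1/L2 = BCE/-/- → run B
t=3: L0/L1/L2 = CE/B/- → run C
t=4: L0/L1/L2 = CE/B/- → run C
t=5: L0/L1/L2 = CEF/B/- → run C
t=6: L0/L1/L2 = EF/B/- → run E
t=7: L0/L1/L2 = EFH/B/- → run E
t=8: L0/L1/L2 = EFH/B/- → run E
t=9: L0/L1/L2 = FH/BE/- → run F
t=10: L0/L1/L2 = FH/BE/- → run F
t=11: L0/L1/L2 = FH/BE/- → run F
t=12: L0/L1/L2 = H/BE/- → run H
t=13: L0/L1/L2 = H/BE/- → run H
t=14: L0/L1/L2 = H/BE/- → run H
t=15: L0/L1/L2 = -/BEH/- → run B
t=16: L0/L1/L2 = -/BEH/- → run B
t=17: L0/L1/L2 = -/EH/- → run E
t=18: L0/L1/L2 = -/H/- → run H
t=19: (idle)
t=20: (idle)
t=21: (idle)
t=22: (idle)
t=23: (idle)
t=24: (idle)
t=25: (idle)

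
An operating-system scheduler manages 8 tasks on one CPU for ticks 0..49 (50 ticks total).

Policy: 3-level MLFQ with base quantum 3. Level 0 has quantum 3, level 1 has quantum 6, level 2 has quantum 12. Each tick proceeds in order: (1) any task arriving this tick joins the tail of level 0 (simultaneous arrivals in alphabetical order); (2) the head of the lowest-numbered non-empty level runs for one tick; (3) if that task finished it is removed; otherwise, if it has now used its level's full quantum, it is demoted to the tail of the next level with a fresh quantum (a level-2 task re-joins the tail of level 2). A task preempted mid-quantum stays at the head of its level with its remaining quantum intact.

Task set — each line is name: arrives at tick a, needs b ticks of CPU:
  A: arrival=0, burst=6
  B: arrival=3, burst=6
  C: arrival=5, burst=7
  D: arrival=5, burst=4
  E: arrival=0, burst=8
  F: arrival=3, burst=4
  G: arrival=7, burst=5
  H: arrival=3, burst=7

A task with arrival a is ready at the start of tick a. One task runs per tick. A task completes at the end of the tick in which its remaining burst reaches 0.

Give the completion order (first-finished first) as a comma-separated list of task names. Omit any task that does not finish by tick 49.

t=0: L0/L1/L2 = AE/-/- → run A
t=1: L0/L1/L2 = AE/-/- → run A
t=2: L0/L1/L2 = AE/-/- → run A
t=3: L0/L1/L2 = EBFH/A/- → run E
t=4: L0/L1/L2 = EBFH/A/- → run E
t=5: L0/L1/L2 = EBFHCD/A/- → run E
t=6: L0/L1/L2 = BFHCD/AE/- → run B
t=7: L0/L1/L2 = BFHCDG/AE/- → run B
t=8: L0/L1/L2 = BFHCDG/AE/- → run B
t=9: L0/L1/L2 = FHCDG/AEB/- → run F
t=10: L0/L1/L2 = FHCDG/AEB/- → run F
t=11: L0/L1/L2 = FHCDG/AEB/- → run F
t=12: L0/L1/L2 = HCDG/AEBF/- → run H
t=13: L0/L1/L2 = HCDG/AEBF/- → run H
t=14: L0/L1/L2 = HCDG/AEBF/- → run H
t=15: L0/L1/L2 = CDG/AEBFH/- → run C
t=16: L0/L1/L2 = CDG/AEBFH/- → run C
t=17: L0/L1/L2 = CDG/AEBFH/- → run C
t=18: L0/L1/L2 = DG/AEBFHC/- → run D
t=19: L0/L1/L2 = DG/AEBFHC/- → run D
t=20: L0/L1/L2 = DG/AEBFHC/- → run D
t=21: L0/L1/L2 = G/AEBFHCD/- → run G
t=22: L0/L1/L2 = G/AEBFHCD/- → run G
t=23: L0/L1/L2 = G/AEBFHCD/- → run G
t=24: L0/L1/L2 = -/AEBFHCDG/- → run A
t=25: L0/L1/L2 = -/AEBFHCDG/- → run A
t=26: L0/L1/L2 = -/AEBFHCDG/- → run A
t=27: L0/L1/L2 = -/EBFHCDG/- → run E
t=28: L0/L1/L2 = -/EBFHCDG/- → run E
t=29: L0/L1/L2 = -/EBFHCDG/- → run E
t=30: L0/L1/L2 = -/EBFHCDG/- → run E
t=31: L0/L1/L2 = -/EBFHCDG/- → run E
t=32: L0/L1/L2 = -/BFHCDG/- → run B
t=33: L0/L1/L2 = -/BFHCDG/- → run B
t=34: L0/L1/L2 = -/BFHCDG/- → run B
t=35: L0/L1/L2 = -/FHCDG/- → run F
t=36: L0/L1/L2 = -/HCDG/- → run H
t=37: L0/L1/L2 = -/HCDG/- → run H
t=38: L0/L1/L2 = -/HCDG/- → run H
t=39: L0/L1/L2 = -/HCDG/- → run H
t=40: L0/L1/L2 = -/CDG/- → run C
t=41: L0/L1/L2 = -/CDG/- → run C
t=42: L0/L1/L2 = -/CDG/- → run C
t=43: L0/L1/L2 = -/CDG/- → run C
t=44: L0/L1/L2 = -/DG/- → run D
t=45: L0/L1/L2 = -/G/- → run G
t=46: L0/L1/L2 = -/G/- → run G
t=47: (idle)
t=48: (idle)
t=49: (idle)

completion order = A, E, B, F, H, C, D, G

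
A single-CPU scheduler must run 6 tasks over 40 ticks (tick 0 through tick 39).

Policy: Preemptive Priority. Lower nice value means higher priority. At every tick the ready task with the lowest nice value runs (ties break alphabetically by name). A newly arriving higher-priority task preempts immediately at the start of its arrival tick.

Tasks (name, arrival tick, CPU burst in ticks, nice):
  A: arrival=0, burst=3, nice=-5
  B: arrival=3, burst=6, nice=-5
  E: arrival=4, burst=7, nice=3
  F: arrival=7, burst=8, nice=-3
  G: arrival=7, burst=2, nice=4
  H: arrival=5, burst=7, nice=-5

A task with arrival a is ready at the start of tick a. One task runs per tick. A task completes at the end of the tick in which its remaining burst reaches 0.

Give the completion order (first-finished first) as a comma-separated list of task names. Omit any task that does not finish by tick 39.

completion order = A, B, H, F, E, G

t=0: ready={A} → run A
t=1: ready={A} → run A
t=2: ready={A} → run A
t=3: ready={B} → run B
t=4: ready={B,E} → run B
t=5: ready={B,E,H} → run B
t=6: ready={B,E,H} → run B
t=7: ready={B,E,F,G,H} → run B
t=8: ready={B,E,F,G,H} → run B
t=9: ready={E,F,G,H} → run H
t=10: ready={E,F,G,H} → run H
t=11: ready={E,F,G,H} → run H
t=12: ready={E,F,G,H} → run H
t=13: ready={E,F,G,H} → run H
t=14: ready={E,F,G,H} → run H
t=15: ready={E,F,G,H} → run H
t=16: ready={E,F,G} → run F
t=17: ready={E,F,G} → run F
t=18: ready={E,F,G} → run F
t=19: ready={E,F,G} → run F
t=20: ready={E,F,G} → run F
t=21: ready={E,F,G} → run F
t=22: ready={E,F,G} → run F
t=23: ready={E,F,G} → run F
t=24: ready={E,G} → run E
t=25: ready={E,G} → run E
t=26: ready={E,G} → run E
t=27: ready={E,G} → run E
t=28: ready={E,G} → run E
t=29: ready={E,G} → run E
t=30: ready={E,G} → run E
t=31: ready={G} → run G
t=32: ready={G} → run G
t=33: (idle)
t=34: (idle)
t=35: (idle)
t=36: (idle)
t=37: (idle)
t=38: (idle)
t=39: (idle)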